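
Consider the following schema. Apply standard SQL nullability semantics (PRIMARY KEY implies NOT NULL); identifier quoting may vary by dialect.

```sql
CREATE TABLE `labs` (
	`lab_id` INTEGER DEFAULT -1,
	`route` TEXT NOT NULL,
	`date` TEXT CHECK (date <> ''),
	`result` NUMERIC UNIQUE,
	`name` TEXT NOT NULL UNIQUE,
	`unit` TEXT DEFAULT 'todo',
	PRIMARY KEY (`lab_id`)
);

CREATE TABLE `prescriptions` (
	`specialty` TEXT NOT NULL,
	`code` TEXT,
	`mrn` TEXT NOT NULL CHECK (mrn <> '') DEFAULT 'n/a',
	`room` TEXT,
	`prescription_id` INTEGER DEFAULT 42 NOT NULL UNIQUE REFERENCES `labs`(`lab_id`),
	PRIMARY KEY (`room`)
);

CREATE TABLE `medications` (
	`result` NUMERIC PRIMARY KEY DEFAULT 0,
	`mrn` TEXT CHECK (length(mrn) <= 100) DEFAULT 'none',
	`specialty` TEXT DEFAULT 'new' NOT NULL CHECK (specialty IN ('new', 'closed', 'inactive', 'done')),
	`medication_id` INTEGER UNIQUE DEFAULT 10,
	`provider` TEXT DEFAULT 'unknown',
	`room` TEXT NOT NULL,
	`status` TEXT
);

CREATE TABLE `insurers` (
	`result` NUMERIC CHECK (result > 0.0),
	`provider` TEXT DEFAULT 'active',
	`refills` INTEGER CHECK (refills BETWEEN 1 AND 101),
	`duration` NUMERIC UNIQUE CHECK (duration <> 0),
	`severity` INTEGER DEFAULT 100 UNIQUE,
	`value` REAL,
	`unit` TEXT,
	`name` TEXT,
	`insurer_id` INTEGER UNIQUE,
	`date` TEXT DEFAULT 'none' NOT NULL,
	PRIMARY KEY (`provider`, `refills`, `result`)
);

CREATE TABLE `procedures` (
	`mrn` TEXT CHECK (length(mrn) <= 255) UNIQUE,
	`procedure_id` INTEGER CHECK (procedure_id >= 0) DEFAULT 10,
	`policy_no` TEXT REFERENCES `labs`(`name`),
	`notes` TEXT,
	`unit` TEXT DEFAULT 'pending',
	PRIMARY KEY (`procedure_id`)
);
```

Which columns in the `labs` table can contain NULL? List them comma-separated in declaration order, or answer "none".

date, result, unit

- lab_id: part of the PRIMARY KEY, which implies NOT NULL → not nullable.
- route: declared NOT NULL → not nullable.
- date: CHECK does not forbid NULL (a CHECK constraint passes when its expression is NULL) → nullable.
- result: UNIQUE does not imply NOT NULL → nullable.
- name: declared NOT NULL → not nullable.
- unit: DEFAULT only fills an omitted column; an explicit NULL is still allowed → nullable.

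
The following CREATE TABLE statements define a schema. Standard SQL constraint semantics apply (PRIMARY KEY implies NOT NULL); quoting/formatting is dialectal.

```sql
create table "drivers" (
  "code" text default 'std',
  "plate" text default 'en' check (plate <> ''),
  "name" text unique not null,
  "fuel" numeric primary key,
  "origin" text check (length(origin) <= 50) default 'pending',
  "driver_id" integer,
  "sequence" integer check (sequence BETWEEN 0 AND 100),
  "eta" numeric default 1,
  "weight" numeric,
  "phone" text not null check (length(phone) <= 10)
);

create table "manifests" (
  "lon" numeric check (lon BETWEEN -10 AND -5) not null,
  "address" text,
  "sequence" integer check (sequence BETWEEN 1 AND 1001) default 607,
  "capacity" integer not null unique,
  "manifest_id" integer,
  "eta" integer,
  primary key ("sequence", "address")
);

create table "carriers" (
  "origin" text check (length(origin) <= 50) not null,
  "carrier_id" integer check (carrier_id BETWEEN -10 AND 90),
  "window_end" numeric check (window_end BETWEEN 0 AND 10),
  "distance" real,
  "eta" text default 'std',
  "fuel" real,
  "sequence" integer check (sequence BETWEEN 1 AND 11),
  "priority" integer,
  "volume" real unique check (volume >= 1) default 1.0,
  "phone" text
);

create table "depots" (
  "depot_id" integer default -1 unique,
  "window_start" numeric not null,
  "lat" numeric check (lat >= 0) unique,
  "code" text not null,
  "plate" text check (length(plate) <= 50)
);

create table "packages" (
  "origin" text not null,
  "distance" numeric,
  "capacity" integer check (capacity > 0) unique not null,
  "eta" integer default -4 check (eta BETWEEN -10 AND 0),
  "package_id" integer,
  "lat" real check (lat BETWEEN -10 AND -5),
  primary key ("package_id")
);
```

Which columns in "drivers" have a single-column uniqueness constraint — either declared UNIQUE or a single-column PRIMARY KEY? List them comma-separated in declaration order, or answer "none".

- code: no UNIQUE or single-column PK constraint.
- plate: no UNIQUE or single-column PK constraint.
- name: declared UNIQUE → unique.
- fuel: single-column PRIMARY KEY → unique.
- origin: no UNIQUE or single-column PK constraint.
- driver_id: no UNIQUE or single-column PK constraint.
- sequence: no UNIQUE or single-column PK constraint.
- eta: no UNIQUE or single-column PK constraint.
- weight: no UNIQUE or single-column PK constraint.
- phone: no UNIQUE or single-column PK constraint.

name, fuel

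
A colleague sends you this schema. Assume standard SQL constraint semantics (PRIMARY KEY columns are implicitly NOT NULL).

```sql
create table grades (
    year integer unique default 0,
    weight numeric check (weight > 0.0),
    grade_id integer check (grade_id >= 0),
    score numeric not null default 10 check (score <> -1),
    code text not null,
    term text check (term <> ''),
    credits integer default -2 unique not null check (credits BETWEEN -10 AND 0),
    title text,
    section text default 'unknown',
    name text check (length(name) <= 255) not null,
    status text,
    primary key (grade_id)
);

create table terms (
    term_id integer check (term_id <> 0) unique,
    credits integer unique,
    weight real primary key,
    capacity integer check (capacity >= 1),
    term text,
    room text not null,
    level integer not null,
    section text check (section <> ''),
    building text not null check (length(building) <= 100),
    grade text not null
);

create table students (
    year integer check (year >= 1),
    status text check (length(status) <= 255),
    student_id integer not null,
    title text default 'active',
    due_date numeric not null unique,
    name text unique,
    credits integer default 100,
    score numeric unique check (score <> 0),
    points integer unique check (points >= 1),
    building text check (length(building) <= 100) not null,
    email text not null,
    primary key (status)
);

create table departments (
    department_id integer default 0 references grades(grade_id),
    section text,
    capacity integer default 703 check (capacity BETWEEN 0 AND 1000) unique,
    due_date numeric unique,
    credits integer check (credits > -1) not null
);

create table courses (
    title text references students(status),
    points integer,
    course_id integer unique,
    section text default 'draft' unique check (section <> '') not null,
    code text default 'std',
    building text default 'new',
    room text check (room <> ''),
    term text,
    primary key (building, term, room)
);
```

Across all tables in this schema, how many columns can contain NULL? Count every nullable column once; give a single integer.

25

grades: 6 nullable (year, weight, term, title, section, status — PK (grade_id) and explicit NOT NULL columns excluded).
terms: 5 nullable (term_id, credits, capacity, term, section — PK (weight) and explicit NOT NULL columns excluded).
students: 6 nullable (year, title, name, credits, score, points — PK (status) and explicit NOT NULL columns excluded).
departments: 4 nullable (department_id, section, capacity, due_date — PK none and explicit NOT NULL columns excluded).
courses: 4 nullable (title, points, course_id, code — PK (building, term, room) and explicit NOT NULL columns excluded).
Total: 6 + 5 + 6 + 4 + 4 = 25.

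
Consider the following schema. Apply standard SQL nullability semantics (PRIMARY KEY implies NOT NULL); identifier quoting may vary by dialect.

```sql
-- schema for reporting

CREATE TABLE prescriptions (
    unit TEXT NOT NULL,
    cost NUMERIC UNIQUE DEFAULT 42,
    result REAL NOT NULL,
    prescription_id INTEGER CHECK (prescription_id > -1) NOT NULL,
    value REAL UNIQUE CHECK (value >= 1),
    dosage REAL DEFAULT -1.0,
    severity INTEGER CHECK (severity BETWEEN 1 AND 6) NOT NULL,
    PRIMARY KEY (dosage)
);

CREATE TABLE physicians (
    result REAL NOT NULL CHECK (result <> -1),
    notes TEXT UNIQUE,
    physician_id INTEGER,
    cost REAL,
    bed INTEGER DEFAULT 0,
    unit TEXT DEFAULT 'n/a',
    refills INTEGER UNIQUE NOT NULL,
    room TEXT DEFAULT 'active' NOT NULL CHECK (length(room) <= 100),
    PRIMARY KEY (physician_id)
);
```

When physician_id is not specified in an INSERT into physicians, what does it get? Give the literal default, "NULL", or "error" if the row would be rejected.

error

physician_id has no DEFAULT clause.
Omitting it would insert NULL, but it is part of the PRIMARY KEY, so the INSERT fails.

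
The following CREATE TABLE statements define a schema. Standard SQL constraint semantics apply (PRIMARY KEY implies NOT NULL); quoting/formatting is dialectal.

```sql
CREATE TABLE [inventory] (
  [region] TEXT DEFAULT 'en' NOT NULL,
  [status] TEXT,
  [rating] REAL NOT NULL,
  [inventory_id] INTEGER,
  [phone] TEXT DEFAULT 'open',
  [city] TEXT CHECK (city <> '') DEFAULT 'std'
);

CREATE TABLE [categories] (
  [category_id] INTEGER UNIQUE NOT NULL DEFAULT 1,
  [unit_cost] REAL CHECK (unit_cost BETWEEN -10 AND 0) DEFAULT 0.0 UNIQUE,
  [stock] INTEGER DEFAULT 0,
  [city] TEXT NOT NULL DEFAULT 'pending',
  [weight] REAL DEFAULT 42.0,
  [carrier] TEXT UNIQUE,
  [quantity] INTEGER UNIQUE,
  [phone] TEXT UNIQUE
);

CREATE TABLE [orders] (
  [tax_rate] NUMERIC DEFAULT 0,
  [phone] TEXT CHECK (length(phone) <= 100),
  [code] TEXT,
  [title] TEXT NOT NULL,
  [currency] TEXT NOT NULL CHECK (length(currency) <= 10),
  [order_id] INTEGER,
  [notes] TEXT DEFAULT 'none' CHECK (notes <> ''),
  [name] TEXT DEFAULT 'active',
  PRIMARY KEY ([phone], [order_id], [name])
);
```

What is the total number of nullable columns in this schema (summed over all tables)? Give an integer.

inventory: 4 nullable (status, inventory_id, phone, city — PK none and explicit NOT NULL columns excluded).
categories: 6 nullable (unit_cost, stock, weight, carrier, quantity, phone — PK none and explicit NOT NULL columns excluded).
orders: 3 nullable (tax_rate, code, notes — PK (phone, order_id, name) and explicit NOT NULL columns excluded).
Total: 4 + 6 + 3 = 13.

13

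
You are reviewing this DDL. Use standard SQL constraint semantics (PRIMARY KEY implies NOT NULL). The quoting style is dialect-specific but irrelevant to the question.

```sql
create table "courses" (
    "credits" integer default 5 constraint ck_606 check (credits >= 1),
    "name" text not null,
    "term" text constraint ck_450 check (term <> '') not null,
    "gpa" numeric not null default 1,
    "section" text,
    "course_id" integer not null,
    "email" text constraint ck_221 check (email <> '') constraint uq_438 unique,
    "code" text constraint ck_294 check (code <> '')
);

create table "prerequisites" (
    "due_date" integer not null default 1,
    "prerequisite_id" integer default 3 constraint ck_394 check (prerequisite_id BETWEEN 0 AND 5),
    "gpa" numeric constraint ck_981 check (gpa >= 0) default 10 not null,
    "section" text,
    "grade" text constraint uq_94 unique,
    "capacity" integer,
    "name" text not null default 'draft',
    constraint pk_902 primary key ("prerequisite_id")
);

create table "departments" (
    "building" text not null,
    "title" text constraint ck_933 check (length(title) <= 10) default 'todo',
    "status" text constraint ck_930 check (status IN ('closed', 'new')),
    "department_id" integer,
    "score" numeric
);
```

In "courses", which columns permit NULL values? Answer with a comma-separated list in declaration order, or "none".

- credits: CHECK does not forbid NULL (a CHECK constraint passes when its expression is NULL) → nullable.
- name: declared NOT NULL → not nullable.
- term: declared NOT NULL → not nullable.
- gpa: declared NOT NULL → not nullable.
- section: no NOT NULL constraint applies → nullable.
- course_id: declared NOT NULL → not nullable.
- email: CHECK does not forbid NULL (a CHECK constraint passes when its expression is NULL) → nullable.
- code: CHECK does not forbid NULL (a CHECK constraint passes when its expression is NULL) → nullable.

credits, section, email, code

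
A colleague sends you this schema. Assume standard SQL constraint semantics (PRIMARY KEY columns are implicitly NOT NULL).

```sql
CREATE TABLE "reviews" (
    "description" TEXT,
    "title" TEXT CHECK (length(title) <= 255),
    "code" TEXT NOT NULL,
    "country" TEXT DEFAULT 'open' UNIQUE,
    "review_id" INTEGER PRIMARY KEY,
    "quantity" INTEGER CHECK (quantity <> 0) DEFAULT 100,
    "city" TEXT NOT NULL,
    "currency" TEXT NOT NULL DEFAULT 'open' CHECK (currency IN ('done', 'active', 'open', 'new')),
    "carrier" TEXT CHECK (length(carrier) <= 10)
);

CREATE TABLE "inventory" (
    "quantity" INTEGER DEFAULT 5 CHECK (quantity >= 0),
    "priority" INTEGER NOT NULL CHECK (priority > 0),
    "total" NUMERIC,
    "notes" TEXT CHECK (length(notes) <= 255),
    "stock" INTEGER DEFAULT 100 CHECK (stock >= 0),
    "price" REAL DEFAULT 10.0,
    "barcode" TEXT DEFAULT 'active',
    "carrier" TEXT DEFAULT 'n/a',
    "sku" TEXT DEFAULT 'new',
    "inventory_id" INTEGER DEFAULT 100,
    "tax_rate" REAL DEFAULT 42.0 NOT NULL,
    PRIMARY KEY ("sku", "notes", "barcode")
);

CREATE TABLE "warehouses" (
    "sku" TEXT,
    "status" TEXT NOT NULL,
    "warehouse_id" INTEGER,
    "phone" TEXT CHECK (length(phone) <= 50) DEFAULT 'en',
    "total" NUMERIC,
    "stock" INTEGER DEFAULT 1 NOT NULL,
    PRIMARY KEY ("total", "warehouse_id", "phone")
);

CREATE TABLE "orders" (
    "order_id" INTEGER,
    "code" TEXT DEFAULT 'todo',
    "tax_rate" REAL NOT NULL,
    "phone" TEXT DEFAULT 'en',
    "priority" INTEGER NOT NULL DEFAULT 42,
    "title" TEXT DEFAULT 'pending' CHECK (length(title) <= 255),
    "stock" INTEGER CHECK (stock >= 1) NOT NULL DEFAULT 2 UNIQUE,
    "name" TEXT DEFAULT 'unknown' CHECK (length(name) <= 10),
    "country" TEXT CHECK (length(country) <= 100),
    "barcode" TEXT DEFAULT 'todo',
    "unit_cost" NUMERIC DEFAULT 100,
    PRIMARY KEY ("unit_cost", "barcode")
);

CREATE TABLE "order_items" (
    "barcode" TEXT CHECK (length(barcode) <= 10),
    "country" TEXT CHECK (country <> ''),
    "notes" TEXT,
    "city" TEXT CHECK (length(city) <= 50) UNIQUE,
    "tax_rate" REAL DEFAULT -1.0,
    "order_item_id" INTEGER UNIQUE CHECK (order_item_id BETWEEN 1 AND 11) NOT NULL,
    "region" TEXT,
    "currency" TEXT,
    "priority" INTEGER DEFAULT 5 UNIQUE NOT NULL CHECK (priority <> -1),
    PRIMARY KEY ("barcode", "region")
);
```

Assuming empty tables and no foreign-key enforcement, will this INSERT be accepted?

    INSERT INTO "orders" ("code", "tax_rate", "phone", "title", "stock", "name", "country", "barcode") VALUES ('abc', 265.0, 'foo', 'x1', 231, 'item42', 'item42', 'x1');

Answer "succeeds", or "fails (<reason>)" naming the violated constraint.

succeeds

NOT NULL columns: barcode is supplied; priority defaults to 42; stock is supplied; tax_rate is supplied; unit_cost defaults to 100.
CHECK constraints: 'x1' satisfies (length(title) <= 255); 231 satisfies (stock >= 1); 'item42' satisfies (length(name) <= 10); 'item42' satisfies (length(country) <= 100).
No constraint is violated.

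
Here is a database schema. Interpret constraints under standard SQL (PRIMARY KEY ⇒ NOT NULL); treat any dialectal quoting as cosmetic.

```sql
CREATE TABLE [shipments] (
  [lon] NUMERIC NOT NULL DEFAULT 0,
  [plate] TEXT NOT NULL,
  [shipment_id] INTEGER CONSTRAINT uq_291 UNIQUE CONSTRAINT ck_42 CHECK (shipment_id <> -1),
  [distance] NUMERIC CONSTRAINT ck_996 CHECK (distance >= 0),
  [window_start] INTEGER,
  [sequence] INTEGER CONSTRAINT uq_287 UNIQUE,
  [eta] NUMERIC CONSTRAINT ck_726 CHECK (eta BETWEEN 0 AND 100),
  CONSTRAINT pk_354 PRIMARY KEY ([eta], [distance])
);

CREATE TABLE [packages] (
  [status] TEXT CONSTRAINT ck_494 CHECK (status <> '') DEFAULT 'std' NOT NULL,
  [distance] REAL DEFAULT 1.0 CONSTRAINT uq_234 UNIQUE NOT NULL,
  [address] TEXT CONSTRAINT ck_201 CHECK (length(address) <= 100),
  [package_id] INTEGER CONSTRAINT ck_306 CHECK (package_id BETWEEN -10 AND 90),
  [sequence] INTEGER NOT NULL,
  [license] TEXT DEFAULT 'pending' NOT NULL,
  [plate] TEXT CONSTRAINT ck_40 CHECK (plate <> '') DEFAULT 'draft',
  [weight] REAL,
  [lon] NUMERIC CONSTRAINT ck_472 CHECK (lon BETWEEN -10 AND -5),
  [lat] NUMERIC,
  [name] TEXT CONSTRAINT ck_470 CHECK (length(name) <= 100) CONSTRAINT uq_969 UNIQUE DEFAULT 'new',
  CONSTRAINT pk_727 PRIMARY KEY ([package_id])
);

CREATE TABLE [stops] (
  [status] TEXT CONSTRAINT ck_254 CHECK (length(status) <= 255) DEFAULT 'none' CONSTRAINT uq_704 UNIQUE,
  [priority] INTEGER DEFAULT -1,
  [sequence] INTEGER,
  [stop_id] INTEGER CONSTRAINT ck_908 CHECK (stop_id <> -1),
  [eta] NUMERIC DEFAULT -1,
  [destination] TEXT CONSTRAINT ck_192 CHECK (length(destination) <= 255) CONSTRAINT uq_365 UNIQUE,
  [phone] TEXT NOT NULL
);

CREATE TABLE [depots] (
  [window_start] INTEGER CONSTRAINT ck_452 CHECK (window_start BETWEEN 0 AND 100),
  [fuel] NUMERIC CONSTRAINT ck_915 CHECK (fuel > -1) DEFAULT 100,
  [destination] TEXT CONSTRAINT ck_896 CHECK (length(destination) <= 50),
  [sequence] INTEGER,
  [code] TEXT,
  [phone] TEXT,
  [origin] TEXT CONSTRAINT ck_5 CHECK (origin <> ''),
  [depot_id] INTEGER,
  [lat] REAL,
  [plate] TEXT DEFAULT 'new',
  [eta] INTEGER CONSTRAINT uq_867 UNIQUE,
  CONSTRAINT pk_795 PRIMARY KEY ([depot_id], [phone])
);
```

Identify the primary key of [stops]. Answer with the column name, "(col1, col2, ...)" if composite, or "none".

none

No column is declared PRIMARY KEY inline, and there is no table-level PRIMARY KEY clause in stops.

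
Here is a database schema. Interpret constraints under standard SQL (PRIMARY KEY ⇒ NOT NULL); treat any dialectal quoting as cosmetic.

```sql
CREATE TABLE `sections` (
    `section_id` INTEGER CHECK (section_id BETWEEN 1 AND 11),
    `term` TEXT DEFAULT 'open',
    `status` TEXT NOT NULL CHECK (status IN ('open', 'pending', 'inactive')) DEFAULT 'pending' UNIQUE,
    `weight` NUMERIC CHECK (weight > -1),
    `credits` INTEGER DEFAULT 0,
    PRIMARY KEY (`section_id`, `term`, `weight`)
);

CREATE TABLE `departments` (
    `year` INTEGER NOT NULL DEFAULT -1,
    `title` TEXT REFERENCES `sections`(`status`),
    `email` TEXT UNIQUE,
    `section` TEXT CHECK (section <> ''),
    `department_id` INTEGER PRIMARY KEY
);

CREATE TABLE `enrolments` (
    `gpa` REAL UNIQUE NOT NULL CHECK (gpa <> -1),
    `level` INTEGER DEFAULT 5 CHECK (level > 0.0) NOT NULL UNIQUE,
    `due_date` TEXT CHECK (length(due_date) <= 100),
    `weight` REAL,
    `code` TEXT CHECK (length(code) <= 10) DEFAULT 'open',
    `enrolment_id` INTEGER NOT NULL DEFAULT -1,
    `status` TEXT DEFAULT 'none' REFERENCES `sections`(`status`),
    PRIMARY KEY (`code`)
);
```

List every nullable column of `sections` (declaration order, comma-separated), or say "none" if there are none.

- section_id: part of the PRIMARY KEY, which implies NOT NULL → not nullable.
- term: part of the PRIMARY KEY, which implies NOT NULL → not nullable.
- status: declared NOT NULL → not nullable.
- weight: part of the PRIMARY KEY, which implies NOT NULL → not nullable.
- credits: DEFAULT only fills an omitted column; an explicit NULL is still allowed → nullable.

credits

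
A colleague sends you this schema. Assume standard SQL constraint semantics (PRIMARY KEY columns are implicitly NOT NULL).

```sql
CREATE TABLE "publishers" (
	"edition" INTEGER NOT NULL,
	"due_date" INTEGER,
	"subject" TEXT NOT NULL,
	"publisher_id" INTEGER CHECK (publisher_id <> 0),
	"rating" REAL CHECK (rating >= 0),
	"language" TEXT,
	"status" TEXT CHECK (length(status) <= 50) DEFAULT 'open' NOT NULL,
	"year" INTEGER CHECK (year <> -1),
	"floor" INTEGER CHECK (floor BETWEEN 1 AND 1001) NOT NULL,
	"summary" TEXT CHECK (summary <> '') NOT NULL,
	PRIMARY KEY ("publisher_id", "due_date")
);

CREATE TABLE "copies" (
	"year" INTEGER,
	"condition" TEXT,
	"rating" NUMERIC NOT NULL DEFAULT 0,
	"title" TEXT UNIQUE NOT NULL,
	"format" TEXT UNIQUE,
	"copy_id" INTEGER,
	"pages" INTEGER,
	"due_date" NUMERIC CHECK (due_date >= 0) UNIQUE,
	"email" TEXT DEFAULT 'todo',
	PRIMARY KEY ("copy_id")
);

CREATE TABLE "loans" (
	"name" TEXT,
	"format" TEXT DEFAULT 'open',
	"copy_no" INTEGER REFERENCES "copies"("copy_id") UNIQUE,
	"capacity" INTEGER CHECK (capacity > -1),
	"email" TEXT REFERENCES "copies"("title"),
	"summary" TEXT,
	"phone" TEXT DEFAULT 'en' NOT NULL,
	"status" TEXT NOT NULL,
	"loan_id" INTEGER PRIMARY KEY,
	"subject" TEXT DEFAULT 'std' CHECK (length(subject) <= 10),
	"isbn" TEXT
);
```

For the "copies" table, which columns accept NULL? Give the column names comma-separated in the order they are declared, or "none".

year, condition, format, pages, due_date, email

- year: no NOT NULL constraint applies → nullable.
- condition: no NOT NULL constraint applies → nullable.
- rating: declared NOT NULL → not nullable.
- title: declared NOT NULL → not nullable.
- format: UNIQUE does not imply NOT NULL → nullable.
- copy_id: part of the PRIMARY KEY, which implies NOT NULL → not nullable.
- pages: no NOT NULL constraint applies → nullable.
- due_date: CHECK does not forbid NULL (a CHECK constraint passes when its expression is NULL) → nullable.
- email: DEFAULT only fills an omitted column; an explicit NULL is still allowed → nullable.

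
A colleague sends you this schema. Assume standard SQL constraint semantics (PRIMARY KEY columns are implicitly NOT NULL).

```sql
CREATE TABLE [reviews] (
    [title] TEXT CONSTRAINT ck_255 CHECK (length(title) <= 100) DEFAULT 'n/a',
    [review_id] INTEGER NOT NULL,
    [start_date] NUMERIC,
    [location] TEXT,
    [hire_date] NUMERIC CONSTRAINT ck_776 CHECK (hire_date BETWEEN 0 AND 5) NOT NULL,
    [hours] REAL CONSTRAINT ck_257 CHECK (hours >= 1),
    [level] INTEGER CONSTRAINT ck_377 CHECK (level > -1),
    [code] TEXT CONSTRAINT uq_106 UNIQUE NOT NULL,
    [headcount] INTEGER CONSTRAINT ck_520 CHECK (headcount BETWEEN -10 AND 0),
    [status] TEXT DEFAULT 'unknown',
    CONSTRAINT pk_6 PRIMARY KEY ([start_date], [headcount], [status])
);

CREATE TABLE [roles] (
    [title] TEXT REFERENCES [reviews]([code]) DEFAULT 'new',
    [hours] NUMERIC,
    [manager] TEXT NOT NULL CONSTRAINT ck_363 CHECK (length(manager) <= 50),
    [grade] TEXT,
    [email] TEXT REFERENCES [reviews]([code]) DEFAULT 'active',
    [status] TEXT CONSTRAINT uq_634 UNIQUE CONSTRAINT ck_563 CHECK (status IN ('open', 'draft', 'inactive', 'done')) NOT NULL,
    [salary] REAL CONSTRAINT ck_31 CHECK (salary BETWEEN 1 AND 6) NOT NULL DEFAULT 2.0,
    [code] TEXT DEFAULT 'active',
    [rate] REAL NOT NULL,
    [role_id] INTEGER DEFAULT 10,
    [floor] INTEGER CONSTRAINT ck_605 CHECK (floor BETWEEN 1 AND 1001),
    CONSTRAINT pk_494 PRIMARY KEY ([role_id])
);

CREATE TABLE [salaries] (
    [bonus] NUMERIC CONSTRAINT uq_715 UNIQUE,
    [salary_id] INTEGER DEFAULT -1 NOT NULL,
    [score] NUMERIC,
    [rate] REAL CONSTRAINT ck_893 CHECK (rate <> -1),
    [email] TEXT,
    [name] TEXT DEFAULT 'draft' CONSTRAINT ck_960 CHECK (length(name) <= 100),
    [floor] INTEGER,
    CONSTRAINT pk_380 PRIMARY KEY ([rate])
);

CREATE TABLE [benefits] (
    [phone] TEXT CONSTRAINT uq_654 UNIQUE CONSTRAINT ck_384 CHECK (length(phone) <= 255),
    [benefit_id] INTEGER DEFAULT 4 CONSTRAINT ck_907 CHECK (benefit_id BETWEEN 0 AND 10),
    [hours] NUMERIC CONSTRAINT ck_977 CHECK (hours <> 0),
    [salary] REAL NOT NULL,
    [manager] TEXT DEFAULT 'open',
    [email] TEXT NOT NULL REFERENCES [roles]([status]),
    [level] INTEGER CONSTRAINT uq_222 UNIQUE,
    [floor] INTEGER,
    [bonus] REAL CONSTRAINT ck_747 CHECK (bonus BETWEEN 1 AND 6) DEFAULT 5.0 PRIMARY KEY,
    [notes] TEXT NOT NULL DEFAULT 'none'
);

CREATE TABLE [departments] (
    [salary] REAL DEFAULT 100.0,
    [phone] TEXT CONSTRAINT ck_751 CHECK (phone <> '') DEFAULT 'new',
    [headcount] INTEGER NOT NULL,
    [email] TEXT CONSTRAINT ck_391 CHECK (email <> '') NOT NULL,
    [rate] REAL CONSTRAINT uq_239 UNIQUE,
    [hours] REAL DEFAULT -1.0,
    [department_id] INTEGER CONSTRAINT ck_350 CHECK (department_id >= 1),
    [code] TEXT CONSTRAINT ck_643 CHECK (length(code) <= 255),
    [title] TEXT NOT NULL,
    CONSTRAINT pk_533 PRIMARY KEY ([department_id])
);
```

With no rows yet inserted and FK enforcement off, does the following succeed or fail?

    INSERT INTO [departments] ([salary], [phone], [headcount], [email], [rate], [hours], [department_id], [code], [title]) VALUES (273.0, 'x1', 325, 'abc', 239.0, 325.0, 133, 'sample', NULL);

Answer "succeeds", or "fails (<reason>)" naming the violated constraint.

fails (NOT NULL on title)

title is explicitly set to NULL, but title is declared NOT NULL.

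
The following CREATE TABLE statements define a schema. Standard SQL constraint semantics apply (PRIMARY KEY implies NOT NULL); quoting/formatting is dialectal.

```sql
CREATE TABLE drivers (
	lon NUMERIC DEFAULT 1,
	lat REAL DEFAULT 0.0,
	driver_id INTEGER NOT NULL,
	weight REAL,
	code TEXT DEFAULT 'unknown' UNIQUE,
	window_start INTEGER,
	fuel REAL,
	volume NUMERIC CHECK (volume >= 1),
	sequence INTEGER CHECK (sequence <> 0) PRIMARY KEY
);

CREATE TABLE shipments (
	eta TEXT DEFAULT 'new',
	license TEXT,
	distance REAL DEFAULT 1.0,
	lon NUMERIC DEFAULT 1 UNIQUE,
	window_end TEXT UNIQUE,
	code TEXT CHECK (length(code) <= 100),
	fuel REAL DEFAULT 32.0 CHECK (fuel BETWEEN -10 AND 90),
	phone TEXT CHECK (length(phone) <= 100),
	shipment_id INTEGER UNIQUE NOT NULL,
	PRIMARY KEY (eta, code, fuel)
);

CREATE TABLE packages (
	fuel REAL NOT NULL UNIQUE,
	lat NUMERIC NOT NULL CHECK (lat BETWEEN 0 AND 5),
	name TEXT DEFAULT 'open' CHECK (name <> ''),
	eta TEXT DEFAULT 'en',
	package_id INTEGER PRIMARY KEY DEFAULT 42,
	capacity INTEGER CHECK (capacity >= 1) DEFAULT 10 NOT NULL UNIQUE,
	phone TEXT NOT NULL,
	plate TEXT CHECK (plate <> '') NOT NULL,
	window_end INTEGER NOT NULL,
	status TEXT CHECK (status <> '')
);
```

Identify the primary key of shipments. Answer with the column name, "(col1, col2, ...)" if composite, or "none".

A table-level PRIMARY KEY clause names 3 columns: eta, code, fuel.
This is a composite key — the combination is unique, not each column individually.

(eta, code, fuel)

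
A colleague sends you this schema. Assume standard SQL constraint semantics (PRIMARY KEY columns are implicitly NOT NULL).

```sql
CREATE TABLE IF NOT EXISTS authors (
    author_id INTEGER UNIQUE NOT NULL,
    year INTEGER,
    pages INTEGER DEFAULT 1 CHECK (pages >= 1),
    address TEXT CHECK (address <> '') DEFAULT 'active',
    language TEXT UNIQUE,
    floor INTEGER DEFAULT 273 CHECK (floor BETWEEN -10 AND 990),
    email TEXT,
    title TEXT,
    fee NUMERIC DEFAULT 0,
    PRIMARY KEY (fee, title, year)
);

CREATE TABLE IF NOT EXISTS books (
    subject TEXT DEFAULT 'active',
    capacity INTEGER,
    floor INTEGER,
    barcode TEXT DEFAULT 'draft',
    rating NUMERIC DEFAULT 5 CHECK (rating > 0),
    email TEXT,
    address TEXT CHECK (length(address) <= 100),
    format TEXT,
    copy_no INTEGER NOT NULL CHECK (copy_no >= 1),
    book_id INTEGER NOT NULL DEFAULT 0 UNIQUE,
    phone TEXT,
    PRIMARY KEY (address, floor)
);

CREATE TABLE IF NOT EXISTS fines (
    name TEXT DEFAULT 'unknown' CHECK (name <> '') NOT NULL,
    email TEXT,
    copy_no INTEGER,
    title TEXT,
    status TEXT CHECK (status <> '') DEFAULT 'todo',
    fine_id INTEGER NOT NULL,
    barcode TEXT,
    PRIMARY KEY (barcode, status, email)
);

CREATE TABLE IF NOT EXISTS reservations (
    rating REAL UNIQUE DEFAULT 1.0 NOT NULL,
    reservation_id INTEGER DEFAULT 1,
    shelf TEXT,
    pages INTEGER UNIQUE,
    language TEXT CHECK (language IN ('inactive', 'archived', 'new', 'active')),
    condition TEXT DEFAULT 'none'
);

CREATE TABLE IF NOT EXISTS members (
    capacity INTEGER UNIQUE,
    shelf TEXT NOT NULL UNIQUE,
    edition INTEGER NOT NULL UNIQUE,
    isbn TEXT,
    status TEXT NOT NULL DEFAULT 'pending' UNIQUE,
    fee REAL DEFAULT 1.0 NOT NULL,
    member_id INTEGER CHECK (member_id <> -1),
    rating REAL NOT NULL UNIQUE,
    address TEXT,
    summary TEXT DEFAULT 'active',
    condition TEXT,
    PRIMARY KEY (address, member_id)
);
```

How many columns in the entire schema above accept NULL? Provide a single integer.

authors: 5 nullable (pages, address, language, floor, email — PK (fee, title, year) and explicit NOT NULL columns excluded).
books: 7 nullable (subject, capacity, barcode, rating, email, format, phone — PK (address, floor) and explicit NOT NULL columns excluded).
fines: 2 nullable (copy_no, title — PK (barcode, status, email) and explicit NOT NULL columns excluded).
reservations: 5 nullable (reservation_id, shelf, pages, language, condition — PK none and explicit NOT NULL columns excluded).
members: 4 nullable (capacity, isbn, summary, condition — PK (address, member_id) and explicit NOT NULL columns excluded).
Total: 5 + 7 + 2 + 5 + 4 = 23.

23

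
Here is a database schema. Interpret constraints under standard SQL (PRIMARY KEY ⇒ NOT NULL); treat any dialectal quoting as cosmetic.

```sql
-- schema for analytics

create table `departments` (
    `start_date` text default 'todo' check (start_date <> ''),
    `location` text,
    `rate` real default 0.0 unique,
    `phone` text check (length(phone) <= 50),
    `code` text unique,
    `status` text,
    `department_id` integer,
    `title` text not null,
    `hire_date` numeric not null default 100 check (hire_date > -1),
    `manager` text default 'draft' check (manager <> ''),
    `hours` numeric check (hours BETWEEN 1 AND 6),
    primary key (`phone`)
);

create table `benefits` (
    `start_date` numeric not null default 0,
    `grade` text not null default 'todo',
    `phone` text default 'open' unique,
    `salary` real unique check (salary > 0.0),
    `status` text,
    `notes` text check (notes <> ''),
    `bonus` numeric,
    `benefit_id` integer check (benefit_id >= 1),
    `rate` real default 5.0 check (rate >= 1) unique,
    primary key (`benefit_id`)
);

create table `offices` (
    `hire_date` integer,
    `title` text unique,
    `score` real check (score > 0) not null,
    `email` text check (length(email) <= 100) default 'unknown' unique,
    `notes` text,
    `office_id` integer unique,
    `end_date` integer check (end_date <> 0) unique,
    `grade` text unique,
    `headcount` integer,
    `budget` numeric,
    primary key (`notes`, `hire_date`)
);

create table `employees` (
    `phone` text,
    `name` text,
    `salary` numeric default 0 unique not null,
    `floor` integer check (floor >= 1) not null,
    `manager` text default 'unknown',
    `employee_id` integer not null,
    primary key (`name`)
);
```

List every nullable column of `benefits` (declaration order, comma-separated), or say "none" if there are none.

- start_date: declared NOT NULL → not nullable.
- grade: declared NOT NULL → not nullable.
- phone: UNIQUE does not imply NOT NULL → nullable.
- salary: CHECK does not forbid NULL (a CHECK constraint passes when its expression is NULL) → nullable.
- status: no NOT NULL constraint applies → nullable.
- notes: CHECK does not forbid NULL (a CHECK constraint passes when its expression is NULL) → nullable.
- bonus: no NOT NULL constraint applies → nullable.
- benefit_id: part of the PRIMARY KEY, which implies NOT NULL → not nullable.
- rate: CHECK does not forbid NULL (a CHECK constraint passes when its expression is NULL) → nullable.

phone, salary, status, notes, bonus, rate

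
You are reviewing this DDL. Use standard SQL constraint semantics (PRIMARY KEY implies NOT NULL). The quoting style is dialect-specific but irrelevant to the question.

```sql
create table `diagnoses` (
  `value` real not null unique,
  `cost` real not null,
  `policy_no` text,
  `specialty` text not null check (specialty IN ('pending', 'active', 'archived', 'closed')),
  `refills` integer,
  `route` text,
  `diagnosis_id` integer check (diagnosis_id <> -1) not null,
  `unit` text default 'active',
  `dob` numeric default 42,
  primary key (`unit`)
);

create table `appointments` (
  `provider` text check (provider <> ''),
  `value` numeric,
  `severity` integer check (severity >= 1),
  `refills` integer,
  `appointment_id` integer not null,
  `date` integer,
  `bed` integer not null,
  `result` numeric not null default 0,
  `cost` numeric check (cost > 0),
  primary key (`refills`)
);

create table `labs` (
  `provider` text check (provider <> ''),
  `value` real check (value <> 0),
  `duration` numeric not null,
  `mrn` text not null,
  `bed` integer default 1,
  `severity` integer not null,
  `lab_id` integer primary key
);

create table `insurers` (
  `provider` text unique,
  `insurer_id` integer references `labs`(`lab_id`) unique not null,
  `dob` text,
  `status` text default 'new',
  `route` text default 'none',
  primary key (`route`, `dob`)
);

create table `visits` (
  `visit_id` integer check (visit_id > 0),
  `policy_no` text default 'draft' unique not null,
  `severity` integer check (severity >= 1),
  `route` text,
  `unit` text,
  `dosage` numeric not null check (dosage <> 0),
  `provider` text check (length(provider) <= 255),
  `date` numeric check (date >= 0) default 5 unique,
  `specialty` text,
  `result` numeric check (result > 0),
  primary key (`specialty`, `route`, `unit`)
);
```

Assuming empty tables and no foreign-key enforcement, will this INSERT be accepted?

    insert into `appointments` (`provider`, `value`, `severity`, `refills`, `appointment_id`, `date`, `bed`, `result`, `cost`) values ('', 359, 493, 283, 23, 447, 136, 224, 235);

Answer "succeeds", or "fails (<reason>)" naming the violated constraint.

The value '' for provider violates CHECK (provider <> '').

fails (CHECK on provider)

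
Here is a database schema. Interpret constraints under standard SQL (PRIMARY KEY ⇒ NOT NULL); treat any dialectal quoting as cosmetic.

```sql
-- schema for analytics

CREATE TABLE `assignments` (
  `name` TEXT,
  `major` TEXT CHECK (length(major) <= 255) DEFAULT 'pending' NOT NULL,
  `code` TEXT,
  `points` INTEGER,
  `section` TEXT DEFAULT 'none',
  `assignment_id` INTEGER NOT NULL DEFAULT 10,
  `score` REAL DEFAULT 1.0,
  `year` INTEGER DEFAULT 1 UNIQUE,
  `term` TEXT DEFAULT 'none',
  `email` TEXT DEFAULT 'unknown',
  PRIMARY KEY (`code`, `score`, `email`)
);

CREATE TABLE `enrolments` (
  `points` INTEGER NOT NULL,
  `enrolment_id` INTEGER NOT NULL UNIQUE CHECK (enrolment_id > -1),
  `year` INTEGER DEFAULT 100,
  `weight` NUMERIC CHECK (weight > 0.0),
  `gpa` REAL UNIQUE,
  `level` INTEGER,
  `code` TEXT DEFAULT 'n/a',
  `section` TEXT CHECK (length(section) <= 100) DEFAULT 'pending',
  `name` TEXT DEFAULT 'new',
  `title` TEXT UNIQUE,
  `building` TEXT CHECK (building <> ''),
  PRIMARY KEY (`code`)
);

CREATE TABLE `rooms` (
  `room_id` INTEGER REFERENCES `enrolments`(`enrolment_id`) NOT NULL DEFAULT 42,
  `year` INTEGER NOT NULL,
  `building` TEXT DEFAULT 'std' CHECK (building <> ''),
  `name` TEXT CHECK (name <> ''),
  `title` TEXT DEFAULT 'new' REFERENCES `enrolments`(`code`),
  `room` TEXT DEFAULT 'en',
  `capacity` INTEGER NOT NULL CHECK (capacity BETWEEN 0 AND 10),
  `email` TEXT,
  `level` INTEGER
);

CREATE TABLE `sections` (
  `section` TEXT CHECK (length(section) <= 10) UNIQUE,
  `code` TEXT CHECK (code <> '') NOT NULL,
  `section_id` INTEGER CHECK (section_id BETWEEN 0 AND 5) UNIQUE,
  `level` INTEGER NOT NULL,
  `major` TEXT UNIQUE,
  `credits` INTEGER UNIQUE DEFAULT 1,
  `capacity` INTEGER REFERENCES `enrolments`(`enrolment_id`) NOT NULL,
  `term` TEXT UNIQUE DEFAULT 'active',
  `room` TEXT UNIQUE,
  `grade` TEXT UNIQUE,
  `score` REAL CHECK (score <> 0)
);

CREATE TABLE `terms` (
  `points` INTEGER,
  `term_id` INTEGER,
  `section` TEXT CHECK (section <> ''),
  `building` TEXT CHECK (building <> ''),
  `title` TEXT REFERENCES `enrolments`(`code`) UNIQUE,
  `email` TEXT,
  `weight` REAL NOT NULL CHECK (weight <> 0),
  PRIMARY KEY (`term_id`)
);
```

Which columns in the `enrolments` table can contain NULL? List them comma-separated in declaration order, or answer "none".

year, weight, gpa, level, section, name, title, building

- points: declared NOT NULL → not nullable.
- enrolment_id: declared NOT NULL → not nullable.
- year: DEFAULT only fills an omitted column; an explicit NULL is still allowed → nullable.
- weight: CHECK does not forbid NULL (a CHECK constraint passes when its expression is NULL) → nullable.
- gpa: UNIQUE does not imply NOT NULL → nullable.
- level: no NOT NULL constraint applies → nullable.
- code: part of the PRIMARY KEY, which implies NOT NULL → not nullable.
- section: CHECK does not forbid NULL (a CHECK constraint passes when its expression is NULL) → nullable.
- name: DEFAULT only fills an omitted column; an explicit NULL is still allowed → nullable.
- title: UNIQUE does not imply NOT NULL → nullable.
- building: CHECK does not forbid NULL (a CHECK constraint passes when its expression is NULL) → nullable.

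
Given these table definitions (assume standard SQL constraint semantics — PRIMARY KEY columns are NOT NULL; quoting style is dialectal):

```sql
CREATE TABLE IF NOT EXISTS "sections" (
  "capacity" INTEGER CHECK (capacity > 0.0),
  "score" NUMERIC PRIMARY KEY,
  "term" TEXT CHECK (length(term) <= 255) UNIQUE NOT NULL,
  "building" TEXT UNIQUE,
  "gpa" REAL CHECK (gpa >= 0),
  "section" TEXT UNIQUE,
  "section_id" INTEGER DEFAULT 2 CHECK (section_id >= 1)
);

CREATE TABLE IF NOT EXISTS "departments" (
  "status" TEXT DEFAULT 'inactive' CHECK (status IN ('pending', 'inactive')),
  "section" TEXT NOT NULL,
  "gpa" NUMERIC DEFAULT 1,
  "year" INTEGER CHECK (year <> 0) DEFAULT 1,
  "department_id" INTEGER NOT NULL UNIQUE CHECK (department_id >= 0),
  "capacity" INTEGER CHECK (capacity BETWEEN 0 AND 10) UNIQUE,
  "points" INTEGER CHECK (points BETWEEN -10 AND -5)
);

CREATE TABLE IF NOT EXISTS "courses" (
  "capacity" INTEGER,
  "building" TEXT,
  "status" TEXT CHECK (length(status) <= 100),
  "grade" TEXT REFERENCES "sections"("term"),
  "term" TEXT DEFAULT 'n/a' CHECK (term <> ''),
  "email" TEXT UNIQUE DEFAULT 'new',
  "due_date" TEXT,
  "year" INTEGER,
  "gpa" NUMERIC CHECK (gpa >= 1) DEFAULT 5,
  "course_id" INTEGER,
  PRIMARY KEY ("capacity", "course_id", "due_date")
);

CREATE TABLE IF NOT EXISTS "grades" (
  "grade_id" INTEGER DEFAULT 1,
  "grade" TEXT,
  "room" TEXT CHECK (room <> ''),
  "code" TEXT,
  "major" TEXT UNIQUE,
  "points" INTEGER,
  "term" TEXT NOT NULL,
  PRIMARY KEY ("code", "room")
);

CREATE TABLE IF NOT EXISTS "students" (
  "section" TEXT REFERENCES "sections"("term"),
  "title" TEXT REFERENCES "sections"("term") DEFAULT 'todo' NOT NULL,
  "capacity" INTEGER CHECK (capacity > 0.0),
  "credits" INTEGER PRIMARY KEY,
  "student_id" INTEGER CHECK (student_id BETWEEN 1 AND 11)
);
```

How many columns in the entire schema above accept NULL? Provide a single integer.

sections: 5 nullable (capacity, building, gpa, section, section_id — PK (score) and explicit NOT NULL columns excluded).
departments: 5 nullable (status, gpa, year, capacity, points — PK none and explicit NOT NULL columns excluded).
courses: 7 nullable (building, status, grade, term, email, year, gpa — PK (capacity, course_id, due_date) and explicit NOT NULL columns excluded).
grades: 4 nullable (grade_id, grade, major, points — PK (code, room) and explicit NOT NULL columns excluded).
students: 3 nullable (section, capacity, student_id — PK (credits) and explicit NOT NULL columns excluded).
Total: 5 + 5 + 7 + 4 + 3 = 24.

24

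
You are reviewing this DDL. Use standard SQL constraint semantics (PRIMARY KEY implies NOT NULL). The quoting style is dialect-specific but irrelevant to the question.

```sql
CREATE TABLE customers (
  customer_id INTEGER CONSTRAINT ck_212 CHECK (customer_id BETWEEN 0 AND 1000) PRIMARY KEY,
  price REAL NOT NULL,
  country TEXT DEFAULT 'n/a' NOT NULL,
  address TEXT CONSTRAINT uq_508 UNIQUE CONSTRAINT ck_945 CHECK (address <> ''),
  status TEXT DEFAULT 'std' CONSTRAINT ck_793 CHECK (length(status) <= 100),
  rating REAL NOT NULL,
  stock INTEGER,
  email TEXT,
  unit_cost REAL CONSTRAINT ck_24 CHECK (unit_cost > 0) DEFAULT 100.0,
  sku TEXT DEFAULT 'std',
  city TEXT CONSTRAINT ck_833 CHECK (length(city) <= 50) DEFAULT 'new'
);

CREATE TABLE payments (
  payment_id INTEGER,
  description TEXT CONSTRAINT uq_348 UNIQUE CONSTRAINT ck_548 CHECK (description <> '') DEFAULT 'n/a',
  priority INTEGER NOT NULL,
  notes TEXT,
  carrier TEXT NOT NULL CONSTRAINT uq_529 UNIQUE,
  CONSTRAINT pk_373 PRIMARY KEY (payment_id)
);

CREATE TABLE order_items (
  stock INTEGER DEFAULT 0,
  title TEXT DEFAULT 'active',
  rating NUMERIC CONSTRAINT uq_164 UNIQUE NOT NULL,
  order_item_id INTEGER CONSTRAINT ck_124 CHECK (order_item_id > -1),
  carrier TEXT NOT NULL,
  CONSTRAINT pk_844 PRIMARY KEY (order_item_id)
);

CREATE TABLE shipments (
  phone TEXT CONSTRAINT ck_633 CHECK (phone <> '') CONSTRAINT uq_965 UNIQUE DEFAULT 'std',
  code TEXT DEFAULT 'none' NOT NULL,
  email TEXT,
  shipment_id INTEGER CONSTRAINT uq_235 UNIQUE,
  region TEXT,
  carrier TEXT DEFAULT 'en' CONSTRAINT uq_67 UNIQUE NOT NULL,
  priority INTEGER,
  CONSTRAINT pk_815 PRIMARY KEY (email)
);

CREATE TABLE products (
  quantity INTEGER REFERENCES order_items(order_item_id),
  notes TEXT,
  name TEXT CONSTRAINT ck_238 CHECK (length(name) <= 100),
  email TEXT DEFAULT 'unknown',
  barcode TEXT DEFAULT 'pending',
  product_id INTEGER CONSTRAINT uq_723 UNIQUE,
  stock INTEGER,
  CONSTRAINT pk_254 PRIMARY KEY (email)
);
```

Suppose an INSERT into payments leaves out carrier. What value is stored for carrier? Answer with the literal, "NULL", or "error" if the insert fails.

error

carrier has no DEFAULT clause.
Omitting it would insert NULL, but it is declared NOT NULL, so the INSERT fails.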